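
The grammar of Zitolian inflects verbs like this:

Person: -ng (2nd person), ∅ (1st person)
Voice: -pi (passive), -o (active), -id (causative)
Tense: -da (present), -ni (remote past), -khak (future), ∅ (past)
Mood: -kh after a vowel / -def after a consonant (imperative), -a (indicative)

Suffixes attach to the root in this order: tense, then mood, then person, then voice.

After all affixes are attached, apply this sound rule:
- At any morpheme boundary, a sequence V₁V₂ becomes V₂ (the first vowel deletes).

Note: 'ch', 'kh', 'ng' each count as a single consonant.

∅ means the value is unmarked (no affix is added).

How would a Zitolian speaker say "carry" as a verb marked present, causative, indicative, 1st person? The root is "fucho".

Attach tense present -da → fuchoda.
Attach mood indicative -a → fuchodaa.
person = 1st person: zero marking, form stays fuchodaa.
Attach voice causative -id → fuchodaaid.
Apply vowel deletion: fuchodaaid → fuchodid.

fuchodid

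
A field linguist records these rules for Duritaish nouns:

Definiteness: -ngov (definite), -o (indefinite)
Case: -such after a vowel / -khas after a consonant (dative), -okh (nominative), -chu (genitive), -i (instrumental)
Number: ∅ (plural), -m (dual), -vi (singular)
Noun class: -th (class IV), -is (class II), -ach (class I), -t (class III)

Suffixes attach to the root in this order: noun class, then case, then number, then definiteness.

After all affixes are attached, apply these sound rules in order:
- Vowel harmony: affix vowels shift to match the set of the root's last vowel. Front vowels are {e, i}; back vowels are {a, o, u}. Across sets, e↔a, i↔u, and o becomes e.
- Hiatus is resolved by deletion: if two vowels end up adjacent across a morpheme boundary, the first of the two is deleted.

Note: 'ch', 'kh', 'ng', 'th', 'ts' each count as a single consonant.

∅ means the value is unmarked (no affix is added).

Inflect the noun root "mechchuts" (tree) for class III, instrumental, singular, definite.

mechchutstuvungov

Attach noun class class III -t → mechchutst.
Attach case instrumental -i → mechchutsti.
Attach number singular -vi → mechchutstivi.
Attach definiteness definite -ngov → mechchutstivingov.
Apply vowel harmony: mechchutstivingov → mechchutstuvungov.
Vowel deletion: no change.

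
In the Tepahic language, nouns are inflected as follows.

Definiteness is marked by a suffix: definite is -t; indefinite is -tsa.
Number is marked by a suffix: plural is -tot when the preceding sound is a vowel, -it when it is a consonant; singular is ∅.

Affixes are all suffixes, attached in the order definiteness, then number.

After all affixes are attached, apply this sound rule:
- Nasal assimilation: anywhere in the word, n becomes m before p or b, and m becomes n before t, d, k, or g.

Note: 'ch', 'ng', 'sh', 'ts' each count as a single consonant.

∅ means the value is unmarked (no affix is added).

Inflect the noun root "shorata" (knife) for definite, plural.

shoratatit

Attach definiteness definite -t → shoratat.
Attach number plural -it (after consonant 't') → shoratatit.
Nasal assimilation: no change.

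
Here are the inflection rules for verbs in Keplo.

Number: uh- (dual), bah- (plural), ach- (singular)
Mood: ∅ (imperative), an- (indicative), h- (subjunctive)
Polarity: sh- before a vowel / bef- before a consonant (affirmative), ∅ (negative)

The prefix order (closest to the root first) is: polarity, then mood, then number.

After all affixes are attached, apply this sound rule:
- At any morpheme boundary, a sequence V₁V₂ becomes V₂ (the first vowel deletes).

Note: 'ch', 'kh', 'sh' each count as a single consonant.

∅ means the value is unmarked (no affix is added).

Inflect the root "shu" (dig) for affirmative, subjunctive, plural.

Attach polarity affirmative bef- (before consonant 'sh') → befshu.
Attach mood subjunctive h- → hbefshu.
Attach number plural bah- → bahhbefshu.
Vowel deletion: no change.

bahhbefshu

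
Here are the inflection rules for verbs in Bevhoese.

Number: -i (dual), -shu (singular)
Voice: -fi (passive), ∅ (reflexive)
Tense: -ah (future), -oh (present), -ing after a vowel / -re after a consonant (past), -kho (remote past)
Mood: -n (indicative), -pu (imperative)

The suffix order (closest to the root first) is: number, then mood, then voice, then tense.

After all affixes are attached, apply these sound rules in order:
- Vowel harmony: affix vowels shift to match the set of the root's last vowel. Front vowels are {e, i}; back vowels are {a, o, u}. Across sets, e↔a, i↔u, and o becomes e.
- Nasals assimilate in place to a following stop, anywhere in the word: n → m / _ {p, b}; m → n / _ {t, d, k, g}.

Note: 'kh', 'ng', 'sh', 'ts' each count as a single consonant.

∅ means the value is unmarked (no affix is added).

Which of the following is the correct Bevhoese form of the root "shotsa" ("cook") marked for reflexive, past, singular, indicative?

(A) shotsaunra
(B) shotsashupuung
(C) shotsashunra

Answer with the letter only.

C

Attach number singular -shu → shotsashu.
Attach mood indicative -n → shotsashun.
voice = reflexive: zero marking, form stays shotsashun.
Attach tense past -re (after consonant 'n') → shotsashunre.
Apply vowel harmony: shotsashunre → shotsashunra.
Nasal assimilation: no change.
So the correct form is shotsashunra, option (C).
(A) shotsaunra is wrong: it uses dual instead of singular for number.
(B) shotsashupuung is wrong: it uses imperative instead of indicative for mood.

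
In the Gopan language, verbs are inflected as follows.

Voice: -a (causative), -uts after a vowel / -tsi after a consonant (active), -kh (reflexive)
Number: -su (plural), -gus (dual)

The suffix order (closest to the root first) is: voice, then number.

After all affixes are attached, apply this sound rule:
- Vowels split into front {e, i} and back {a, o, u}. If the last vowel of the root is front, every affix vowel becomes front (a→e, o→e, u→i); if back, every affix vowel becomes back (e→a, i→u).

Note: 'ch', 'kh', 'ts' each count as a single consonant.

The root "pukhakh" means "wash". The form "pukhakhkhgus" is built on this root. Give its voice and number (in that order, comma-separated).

Segment: pukhakh-kh-gus.
voice: -kh → reflexive.
number: -gus → dual.

reflexive, dual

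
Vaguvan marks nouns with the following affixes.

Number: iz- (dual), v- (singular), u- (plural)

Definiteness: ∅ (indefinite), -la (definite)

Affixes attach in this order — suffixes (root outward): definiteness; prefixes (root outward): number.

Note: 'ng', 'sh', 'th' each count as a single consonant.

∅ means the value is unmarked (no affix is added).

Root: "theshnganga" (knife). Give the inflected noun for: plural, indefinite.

definiteness = indefinite: zero marking, form stays theshnganga.
Attach number plural u- → utheshnganga.

utheshnganga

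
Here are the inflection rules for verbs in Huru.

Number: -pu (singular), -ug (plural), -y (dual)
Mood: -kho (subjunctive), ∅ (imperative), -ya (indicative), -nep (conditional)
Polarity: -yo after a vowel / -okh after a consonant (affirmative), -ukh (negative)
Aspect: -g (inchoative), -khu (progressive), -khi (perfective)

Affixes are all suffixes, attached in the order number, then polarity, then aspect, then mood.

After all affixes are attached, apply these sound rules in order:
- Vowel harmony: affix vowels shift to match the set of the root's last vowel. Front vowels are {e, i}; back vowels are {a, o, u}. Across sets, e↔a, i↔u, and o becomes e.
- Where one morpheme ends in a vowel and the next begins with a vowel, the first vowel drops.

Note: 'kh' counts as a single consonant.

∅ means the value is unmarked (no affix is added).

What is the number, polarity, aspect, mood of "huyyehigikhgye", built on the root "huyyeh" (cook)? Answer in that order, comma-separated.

Segment: huyyeh-ug-ukh-g-ya.
number: -ug → plural.
polarity: -ukh → negative.
aspect: -g → inchoative.
mood: -ya → indicative.

plural, negative, inchoative, indicative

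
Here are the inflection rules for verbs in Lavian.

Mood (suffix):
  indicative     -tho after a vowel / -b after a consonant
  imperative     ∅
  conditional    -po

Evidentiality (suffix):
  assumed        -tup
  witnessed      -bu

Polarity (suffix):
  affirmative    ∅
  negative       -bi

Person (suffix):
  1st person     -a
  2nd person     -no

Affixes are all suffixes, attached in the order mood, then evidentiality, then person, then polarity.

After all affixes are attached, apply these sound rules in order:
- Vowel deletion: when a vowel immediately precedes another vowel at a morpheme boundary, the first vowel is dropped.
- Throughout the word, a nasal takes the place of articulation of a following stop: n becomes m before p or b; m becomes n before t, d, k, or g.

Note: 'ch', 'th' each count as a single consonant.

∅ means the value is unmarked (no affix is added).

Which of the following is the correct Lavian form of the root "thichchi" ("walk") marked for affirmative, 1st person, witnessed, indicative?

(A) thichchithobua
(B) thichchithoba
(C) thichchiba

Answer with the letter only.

B

Attach mood indicative -tho (after vowel 'i') → thichchitho.
Attach evidentiality witnessed -bu → thichchithobu.
Attach person 1st person -a → thichchithobua.
polarity = affirmative: zero marking, form stays thichchithobua.
Apply vowel deletion: thichchithobua → thichchithoba.
Nasal assimilation: no change.
So the correct form is thichchithoba, option (B).
(C) thichchiba is wrong: it uses imperative instead of indicative for mood.
(A) thichchithobua is wrong: it fails to apply the sound rule(s).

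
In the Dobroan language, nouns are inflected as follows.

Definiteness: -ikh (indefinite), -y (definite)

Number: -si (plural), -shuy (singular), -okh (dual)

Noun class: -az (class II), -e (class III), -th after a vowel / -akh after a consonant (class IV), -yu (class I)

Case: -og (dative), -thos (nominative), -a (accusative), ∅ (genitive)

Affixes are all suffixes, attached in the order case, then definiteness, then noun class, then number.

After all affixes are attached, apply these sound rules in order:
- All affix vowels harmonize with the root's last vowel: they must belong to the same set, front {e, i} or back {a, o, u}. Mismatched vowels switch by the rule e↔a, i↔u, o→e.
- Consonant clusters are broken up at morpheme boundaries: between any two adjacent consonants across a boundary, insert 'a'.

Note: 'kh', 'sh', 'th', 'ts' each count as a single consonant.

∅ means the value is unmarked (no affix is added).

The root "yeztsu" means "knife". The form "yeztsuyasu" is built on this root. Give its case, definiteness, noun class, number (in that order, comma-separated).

Segment: yeztsu-y-e-si.
case: ∅ → genitive.
definiteness: -y → definite.
noun class: -e → class III.
number: -si → plural.

genitive, definite, class III, plural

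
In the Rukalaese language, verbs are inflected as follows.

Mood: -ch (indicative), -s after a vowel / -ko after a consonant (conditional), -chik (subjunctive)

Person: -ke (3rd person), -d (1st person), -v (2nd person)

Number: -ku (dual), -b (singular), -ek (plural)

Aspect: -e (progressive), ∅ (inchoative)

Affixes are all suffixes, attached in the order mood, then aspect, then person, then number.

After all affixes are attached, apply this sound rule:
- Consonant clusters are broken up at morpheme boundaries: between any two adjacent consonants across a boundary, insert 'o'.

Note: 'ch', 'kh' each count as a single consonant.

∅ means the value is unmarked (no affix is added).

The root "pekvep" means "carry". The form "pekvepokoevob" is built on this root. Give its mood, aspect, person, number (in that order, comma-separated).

Segment: pekvep-ko-e-v-b.
mood: -s/ko → conditional.
aspect: -e → progressive.
person: -v → 2nd person.
number: -b → singular.

conditional, progressive, 2nd person, singular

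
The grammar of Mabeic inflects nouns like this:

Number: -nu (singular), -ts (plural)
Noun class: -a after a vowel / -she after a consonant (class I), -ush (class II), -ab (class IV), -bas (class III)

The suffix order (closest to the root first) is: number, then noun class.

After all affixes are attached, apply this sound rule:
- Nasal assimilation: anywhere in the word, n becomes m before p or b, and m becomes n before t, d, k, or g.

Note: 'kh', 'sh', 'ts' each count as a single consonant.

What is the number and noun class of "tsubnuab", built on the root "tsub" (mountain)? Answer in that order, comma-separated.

Segment: tsub-nu-ab.
number: -nu → singular.
noun class: -ab → class IV.

singular, class IV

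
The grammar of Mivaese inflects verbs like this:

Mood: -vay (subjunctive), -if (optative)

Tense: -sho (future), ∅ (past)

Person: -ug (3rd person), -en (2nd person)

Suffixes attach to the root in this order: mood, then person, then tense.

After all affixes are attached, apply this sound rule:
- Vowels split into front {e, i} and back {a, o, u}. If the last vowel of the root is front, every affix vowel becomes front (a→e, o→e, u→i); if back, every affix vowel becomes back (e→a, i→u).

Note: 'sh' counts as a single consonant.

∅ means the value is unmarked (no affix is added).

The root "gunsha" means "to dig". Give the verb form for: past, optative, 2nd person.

Attach mood optative -if → gunshaif.
Attach person 2nd person -en → gunshaifen.
tense = past: zero marking, form stays gunshaifen.
Apply vowel harmony: gunshaifen → gunshaufan.

gunshaufan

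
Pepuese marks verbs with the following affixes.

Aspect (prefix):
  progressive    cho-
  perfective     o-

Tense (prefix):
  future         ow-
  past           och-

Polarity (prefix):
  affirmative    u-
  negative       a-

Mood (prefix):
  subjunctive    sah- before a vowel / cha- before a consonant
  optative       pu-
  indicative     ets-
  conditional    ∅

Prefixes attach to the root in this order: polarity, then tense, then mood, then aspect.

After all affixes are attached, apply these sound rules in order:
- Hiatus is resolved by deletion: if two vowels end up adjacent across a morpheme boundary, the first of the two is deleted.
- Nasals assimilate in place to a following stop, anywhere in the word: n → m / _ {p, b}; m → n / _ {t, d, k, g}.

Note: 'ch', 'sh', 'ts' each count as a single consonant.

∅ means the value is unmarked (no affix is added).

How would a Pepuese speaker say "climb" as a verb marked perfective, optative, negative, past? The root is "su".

Attach polarity negative a- → asu.
Attach tense past och- → ochasu.
Attach mood optative pu- → puochasu.
Attach aspect perfective o- → opuochasu.
Apply vowel deletion: opuochasu → opochasu.
Nasal assimilation: no change.

opochasu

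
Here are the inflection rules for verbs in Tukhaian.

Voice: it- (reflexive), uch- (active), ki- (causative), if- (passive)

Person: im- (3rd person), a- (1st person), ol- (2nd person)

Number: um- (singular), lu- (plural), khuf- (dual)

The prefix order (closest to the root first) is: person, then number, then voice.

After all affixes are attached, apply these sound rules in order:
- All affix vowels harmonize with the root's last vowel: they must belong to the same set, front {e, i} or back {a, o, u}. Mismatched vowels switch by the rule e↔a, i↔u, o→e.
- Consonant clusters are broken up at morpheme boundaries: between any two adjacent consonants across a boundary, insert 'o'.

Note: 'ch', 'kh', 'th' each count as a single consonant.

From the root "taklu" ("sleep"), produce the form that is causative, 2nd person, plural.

Attach person 2nd person ol- → oltaklu.
Attach number plural lu- → luoltaklu.
Attach voice causative ki- → kiluoltaklu.
Apply vowel harmony: kiluoltaklu → kuluoltaklu.
Apply epenthesis: kuluoltaklu → kuluolotaklu.

kuluolotaklu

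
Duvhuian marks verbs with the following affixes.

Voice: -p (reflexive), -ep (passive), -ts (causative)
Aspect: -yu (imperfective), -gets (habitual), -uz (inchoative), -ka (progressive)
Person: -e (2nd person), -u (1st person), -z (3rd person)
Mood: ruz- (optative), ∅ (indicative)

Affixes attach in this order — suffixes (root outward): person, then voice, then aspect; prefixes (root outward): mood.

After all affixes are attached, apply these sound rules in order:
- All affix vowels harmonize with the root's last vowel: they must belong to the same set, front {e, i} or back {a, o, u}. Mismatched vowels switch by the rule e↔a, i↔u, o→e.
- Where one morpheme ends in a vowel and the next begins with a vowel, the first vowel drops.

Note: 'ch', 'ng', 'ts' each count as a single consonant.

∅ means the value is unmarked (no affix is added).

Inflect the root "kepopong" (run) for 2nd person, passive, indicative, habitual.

kepopongapgats

mood = indicative: zero marking, form stays kepopong.
Attach person 2nd person -e → kepoponge.
Attach voice passive -ep → kepopongeep.
Attach aspect habitual -gets → kepopongeepgets.
Apply vowel harmony: kepopongeepgets → kepopongaapgats.
Apply vowel deletion: kepopongaapgats → kepopongapgats.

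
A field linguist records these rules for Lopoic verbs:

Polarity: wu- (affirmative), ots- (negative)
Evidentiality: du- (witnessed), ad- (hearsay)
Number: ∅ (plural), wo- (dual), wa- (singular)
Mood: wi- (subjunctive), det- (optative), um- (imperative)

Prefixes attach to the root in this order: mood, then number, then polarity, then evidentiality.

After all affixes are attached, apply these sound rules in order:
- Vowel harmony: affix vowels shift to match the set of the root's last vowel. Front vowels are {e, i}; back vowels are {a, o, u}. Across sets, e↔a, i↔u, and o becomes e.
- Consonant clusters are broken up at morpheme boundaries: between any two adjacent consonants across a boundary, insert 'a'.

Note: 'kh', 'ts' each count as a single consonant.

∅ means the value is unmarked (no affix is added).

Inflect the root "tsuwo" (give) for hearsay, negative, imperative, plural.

Attach mood imperative um- → umtsuwo.
number = plural: zero marking, form stays umtsuwo.
Attach polarity negative ots- → otsumtsuwo.
Attach evidentiality hearsay ad- → adotsumtsuwo.
Vowel harmony: no change.
Apply epenthesis: adotsumtsuwo → adotsumatsuwo.

adotsumatsuwo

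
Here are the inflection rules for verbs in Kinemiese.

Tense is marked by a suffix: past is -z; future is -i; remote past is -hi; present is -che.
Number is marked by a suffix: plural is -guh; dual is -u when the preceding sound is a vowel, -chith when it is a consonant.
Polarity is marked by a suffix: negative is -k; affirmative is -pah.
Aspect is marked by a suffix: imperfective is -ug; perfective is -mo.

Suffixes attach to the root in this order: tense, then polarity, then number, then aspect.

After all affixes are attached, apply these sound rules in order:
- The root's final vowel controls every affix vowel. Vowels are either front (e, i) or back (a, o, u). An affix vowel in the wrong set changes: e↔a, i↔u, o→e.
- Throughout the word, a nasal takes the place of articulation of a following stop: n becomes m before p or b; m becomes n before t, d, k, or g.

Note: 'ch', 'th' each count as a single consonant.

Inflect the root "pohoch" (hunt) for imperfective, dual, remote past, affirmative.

pohochhupahchuthug

Attach tense remote past -hi → pohochhi.
Attach polarity affirmative -pah → pohochhipah.
Attach number dual -chith (after consonant 'h') → pohochhipahchith.
Attach aspect imperfective -ug → pohochhipahchithug.
Apply vowel harmony: pohochhipahchithug → pohochhupahchuthug.
Nasal assimilation: no change.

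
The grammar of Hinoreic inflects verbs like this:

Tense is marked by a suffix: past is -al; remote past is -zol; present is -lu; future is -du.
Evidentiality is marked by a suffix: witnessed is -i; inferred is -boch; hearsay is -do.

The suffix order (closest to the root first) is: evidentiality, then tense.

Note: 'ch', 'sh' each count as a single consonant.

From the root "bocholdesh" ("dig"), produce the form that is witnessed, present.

bocholdeshilu

Attach evidentiality witnessed -i → bocholdeshi.
Attach tense present -lu → bocholdeshilu.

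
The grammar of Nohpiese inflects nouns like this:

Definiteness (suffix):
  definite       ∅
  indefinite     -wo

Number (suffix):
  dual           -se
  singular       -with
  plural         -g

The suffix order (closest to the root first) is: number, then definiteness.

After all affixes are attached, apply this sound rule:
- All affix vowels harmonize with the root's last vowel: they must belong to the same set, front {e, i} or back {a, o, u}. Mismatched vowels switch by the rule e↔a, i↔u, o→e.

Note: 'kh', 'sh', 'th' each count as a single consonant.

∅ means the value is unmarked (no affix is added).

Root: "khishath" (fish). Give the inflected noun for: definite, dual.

Attach number dual -se → khishathse.
definiteness = definite: zero marking, form stays khishathse.
Apply vowel harmony: khishathse → khishathsa.

khishathsa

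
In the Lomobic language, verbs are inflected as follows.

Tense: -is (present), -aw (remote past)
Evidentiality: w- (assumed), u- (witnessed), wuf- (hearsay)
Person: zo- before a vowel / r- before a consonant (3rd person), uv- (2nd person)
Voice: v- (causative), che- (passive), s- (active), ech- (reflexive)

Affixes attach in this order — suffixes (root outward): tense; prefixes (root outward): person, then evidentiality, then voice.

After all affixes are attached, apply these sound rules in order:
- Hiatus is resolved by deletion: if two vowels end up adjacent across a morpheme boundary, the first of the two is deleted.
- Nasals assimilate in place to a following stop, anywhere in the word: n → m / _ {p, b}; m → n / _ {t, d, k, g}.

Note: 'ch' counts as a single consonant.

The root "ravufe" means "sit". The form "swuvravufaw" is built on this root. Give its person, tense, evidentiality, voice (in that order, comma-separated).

Segment: s-w-uv-ravufe-aw.
person: uv- → 2nd person.
tense: -aw → remote past.
evidentiality: w- → assumed.
voice: s- → active.

2nd person, remote past, assumed, active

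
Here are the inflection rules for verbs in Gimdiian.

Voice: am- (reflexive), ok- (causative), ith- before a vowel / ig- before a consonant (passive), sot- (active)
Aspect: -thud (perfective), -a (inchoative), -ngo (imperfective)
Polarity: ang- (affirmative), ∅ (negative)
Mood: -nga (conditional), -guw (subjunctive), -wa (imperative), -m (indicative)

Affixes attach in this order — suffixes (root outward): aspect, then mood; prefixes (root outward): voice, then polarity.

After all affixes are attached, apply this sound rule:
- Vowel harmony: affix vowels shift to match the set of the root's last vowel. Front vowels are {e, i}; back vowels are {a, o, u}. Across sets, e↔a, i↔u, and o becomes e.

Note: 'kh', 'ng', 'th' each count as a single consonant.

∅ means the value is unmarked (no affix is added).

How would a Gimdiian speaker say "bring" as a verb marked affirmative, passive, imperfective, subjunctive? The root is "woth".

angugwothngoguw

Attach aspect imperfective -ngo → wothngo.
Attach voice passive ig- (before consonant 'w') → igwothngo.
Attach polarity affirmative ang- → angigwothngo.
Attach mood subjunctive -guw → angigwothngoguw.
Apply vowel harmony: angigwothngoguw → angugwothngoguw.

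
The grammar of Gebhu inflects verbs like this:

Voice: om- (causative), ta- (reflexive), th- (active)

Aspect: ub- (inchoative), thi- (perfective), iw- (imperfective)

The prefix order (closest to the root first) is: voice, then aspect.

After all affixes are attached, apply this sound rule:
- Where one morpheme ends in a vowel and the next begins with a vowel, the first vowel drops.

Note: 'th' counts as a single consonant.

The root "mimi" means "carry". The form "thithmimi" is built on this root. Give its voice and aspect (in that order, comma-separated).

active, perfective

Segment: thi-th-mimi.
voice: th- → active.
aspect: thi- → perfective.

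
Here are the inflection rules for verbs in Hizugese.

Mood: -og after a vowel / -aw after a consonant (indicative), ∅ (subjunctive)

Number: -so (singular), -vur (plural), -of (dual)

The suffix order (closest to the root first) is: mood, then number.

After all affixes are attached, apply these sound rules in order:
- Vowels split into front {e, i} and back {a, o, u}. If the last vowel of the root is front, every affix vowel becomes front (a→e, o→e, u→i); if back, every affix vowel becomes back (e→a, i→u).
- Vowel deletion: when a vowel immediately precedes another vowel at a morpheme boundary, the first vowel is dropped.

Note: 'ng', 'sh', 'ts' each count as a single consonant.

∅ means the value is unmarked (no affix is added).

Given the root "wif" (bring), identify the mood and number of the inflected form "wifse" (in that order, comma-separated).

Segment: wif-so.
mood: ∅ → subjunctive.
number: -so → singular.

subjunctive, singular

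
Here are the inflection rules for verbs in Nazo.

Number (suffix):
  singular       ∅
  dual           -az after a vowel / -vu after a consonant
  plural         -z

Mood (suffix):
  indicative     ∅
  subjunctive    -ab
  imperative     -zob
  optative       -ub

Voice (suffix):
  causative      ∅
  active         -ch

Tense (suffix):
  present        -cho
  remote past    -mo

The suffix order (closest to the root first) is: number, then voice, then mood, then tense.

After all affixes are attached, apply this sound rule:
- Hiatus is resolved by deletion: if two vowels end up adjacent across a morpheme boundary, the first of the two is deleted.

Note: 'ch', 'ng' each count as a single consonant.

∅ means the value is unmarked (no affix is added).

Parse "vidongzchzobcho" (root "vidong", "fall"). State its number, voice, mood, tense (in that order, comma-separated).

Segment: vidong-z-ch-zob-cho.
number: -z → plural.
voice: -ch → active.
mood: -zob → imperative.
tense: -cho → present.

plural, active, imperative, present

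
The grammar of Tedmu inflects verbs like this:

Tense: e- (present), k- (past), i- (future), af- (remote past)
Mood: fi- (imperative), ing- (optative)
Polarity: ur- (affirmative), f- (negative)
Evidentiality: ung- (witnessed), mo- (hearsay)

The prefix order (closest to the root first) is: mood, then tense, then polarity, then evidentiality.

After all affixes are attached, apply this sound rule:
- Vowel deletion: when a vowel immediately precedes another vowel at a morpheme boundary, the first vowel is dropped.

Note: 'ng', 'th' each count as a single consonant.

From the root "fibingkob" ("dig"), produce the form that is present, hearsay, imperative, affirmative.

Attach mood imperative fi- → fifibingkob.
Attach tense present e- → efifibingkob.
Attach polarity affirmative ur- → urefifibingkob.
Attach evidentiality hearsay mo- → mourefifibingkob.
Apply vowel deletion: mourefifibingkob → murefifibingkob.

murefifibingkob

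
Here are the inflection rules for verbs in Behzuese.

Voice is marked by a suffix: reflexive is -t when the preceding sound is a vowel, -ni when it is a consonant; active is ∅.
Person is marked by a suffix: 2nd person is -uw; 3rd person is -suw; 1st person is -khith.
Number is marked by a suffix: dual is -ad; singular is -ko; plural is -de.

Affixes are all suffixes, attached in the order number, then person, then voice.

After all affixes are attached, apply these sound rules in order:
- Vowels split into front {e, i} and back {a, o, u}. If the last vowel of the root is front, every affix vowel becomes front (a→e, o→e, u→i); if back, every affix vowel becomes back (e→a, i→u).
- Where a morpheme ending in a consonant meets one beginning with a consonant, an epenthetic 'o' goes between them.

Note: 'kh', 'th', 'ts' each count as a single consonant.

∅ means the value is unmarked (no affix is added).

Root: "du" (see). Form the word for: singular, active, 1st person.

dukokhuth

Attach number singular -ko → duko.
Attach person 1st person -khith → dukokhith.
voice = active: zero marking, form stays dukokhith.
Apply vowel harmony: dukokhith → dukokhuth.
Epenthesis: no change.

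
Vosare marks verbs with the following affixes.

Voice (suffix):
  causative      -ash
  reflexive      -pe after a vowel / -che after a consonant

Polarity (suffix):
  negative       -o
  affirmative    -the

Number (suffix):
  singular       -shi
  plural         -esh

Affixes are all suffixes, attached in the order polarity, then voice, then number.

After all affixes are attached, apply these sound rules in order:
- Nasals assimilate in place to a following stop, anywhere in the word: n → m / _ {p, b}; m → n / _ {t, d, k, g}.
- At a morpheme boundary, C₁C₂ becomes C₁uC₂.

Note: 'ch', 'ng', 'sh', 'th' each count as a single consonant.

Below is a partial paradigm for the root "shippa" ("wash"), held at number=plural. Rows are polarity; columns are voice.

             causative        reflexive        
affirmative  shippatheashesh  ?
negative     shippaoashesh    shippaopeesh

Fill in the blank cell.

shippathepeesh

Attach polarity affirmative -the → shippathe.
Attach voice reflexive -pe (after vowel 'e') → shippathepe.
Attach number plural -esh → shippathepeesh.
Nasal assimilation: no change.
Epenthesis: no change.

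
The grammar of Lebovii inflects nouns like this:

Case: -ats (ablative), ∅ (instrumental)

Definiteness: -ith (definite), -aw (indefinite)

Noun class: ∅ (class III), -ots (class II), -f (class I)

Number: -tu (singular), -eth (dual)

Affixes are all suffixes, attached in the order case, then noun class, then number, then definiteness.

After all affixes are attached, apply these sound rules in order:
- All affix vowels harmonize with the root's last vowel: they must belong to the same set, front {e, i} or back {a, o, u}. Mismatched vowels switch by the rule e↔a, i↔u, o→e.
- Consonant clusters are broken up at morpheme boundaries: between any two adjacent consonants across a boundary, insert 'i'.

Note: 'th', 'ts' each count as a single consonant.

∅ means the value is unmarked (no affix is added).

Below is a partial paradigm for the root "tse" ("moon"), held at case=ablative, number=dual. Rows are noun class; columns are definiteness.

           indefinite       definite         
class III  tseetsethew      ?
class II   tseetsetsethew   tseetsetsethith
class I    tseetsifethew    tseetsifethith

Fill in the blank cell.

Attach case ablative -ats → tseats.
noun class = class III: zero marking, form stays tseats.
Attach number dual -eth → tseatseth.
Attach definiteness definite -ith → tseatsethith.
Apply vowel harmony: tseatsethith → tseetsethith.
Epenthesis: no change.

tseetsethith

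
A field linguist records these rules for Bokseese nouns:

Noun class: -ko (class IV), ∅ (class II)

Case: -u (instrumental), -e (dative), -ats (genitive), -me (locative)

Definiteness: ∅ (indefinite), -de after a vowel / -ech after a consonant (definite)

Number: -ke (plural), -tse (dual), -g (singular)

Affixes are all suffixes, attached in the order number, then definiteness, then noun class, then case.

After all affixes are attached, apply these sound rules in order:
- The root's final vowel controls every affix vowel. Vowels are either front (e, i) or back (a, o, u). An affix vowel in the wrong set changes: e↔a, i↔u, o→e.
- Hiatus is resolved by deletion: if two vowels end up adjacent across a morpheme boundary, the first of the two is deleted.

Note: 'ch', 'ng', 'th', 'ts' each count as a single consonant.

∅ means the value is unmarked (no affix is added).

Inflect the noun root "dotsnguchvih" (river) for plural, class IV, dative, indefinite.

Attach number plural -ke → dotsnguchvihke.
definiteness = indefinite: zero marking, form stays dotsnguchvihke.
Attach noun class class IV -ko → dotsnguchvihkeko.
Attach case dative -e → dotsnguchvihkekoe.
Apply vowel harmony: dotsnguchvihkekoe → dotsnguchvihkekee.
Apply vowel deletion: dotsnguchvihkekee → dotsnguchvihkeke.

dotsnguchvihkeke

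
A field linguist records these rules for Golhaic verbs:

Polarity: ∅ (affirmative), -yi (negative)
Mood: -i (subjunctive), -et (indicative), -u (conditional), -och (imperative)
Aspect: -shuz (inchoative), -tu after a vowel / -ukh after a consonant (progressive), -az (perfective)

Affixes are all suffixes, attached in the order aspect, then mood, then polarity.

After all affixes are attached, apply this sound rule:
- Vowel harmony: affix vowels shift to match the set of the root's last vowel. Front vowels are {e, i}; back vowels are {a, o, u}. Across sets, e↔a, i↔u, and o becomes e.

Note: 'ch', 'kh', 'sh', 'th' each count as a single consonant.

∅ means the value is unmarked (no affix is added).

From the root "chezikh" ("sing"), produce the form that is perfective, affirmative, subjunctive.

chezikhezi

Attach aspect perfective -az → chezikhaz.
Attach mood subjunctive -i → chezikhazi.
polarity = affirmative: zero marking, form stays chezikhazi.
Apply vowel harmony: chezikhazi → chezikhezi.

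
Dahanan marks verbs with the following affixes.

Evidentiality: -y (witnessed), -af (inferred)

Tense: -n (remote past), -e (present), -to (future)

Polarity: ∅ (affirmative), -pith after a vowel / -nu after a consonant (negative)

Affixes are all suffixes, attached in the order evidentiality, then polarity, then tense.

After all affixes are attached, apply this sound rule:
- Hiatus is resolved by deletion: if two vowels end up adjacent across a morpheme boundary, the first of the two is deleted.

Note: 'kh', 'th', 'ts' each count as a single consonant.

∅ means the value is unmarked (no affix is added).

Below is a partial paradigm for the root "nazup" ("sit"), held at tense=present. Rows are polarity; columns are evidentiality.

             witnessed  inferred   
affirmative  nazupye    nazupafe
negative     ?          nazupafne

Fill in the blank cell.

Attach evidentiality witnessed -y → nazupy.
Attach polarity negative -nu (after consonant 'y') → nazupynu.
Attach tense present -e → nazupynue.
Apply vowel deletion: nazupynue → nazupyne.

nazupyne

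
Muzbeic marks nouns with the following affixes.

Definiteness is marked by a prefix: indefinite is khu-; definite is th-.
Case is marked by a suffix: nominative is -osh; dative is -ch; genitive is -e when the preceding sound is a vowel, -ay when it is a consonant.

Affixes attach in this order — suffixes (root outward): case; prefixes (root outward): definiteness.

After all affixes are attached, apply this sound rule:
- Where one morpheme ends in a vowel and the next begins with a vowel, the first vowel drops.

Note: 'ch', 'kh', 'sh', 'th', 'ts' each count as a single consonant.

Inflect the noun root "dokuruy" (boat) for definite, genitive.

thdokuruyay

Attach definiteness definite th- → thdokuruy.
Attach case genitive -ay (after consonant 'y') → thdokuruyay.
Vowel deletion: no change.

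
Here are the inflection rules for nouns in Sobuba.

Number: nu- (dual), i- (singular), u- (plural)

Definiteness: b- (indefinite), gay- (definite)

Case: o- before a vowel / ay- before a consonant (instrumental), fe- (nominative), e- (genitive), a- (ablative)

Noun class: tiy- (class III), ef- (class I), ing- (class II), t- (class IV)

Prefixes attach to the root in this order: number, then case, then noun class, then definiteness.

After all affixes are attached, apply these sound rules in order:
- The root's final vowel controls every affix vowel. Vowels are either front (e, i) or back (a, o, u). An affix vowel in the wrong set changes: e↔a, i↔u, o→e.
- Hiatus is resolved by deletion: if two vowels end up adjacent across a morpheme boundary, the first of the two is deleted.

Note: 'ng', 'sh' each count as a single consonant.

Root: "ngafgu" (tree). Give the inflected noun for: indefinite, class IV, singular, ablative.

Attach number singular i- → ingafgu.
Attach case ablative a- → aingafgu.
Attach noun class class IV t- → taingafgu.
Attach definiteness indefinite b- → btaingafgu.
Apply vowel harmony: btaingafgu → btaungafgu.
Apply vowel deletion: btaungafgu → btungafgu.

btungafgu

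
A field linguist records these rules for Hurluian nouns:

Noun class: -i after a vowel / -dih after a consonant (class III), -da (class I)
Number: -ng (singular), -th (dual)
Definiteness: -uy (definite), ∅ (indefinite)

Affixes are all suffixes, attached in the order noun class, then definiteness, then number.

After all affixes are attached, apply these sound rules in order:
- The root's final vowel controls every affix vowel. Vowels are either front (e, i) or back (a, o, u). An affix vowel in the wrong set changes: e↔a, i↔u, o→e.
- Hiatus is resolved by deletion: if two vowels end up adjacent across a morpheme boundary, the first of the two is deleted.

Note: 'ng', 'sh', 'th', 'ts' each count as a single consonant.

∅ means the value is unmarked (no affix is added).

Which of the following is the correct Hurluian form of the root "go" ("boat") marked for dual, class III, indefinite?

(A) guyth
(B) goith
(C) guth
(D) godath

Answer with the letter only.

C

Attach noun class class III -i (after vowel 'o') → goi.
definiteness = indefinite: zero marking, form stays goi.
Attach number dual -th → goith.
Apply vowel harmony: goith → gouth.
Apply vowel deletion: gouth → guth.
So the correct form is guth, option (C).
(D) godath is wrong: it uses class I instead of class III for noun class.
(B) goith is wrong: it fails to apply the sound rule(s).
(A) guyth is wrong: it uses definite instead of indefinite for definiteness.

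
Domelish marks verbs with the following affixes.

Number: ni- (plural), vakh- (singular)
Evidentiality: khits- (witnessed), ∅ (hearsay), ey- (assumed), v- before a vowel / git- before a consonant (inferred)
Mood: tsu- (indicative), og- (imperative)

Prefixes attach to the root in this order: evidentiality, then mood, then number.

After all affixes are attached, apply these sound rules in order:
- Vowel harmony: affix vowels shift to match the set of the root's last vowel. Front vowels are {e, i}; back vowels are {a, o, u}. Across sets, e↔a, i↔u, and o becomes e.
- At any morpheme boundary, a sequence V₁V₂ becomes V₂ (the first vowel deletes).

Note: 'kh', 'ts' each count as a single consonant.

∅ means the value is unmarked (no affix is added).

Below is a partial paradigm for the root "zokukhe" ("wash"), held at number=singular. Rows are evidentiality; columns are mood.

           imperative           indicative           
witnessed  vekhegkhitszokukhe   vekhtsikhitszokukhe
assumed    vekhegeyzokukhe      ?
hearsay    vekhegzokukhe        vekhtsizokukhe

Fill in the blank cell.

vekhtseyzokukhe

Attach evidentiality assumed ey- → eyzokukhe.
Attach mood indicative tsu- → tsueyzokukhe.
Attach number singular vakh- → vakhtsueyzokukhe.
Apply vowel harmony: vakhtsueyzokukhe → vekhtsieyzokukhe.
Apply vowel deletion: vekhtsieyzokukhe → vekhtseyzokukhe.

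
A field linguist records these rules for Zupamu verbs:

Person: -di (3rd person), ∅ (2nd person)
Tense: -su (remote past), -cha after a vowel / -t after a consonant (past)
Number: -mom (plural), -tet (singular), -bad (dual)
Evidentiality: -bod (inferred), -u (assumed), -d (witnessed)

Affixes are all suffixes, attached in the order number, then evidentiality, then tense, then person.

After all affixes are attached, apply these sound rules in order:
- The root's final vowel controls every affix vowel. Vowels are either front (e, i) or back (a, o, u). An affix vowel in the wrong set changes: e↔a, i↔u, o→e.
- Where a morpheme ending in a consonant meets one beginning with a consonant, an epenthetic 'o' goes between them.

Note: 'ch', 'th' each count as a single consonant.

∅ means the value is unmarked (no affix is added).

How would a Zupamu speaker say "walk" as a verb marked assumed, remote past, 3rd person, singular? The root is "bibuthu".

Attach number singular -tet → bibuthutet.
Attach evidentiality assumed -u → bibuthutetu.
Attach tense remote past -su → bibuthutetusu.
Attach person 3rd person -di → bibuthutetusudi.
Apply vowel harmony: bibuthutetusudi → bibuthutatusudu.
Epenthesis: no change.

bibuthutatusudu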